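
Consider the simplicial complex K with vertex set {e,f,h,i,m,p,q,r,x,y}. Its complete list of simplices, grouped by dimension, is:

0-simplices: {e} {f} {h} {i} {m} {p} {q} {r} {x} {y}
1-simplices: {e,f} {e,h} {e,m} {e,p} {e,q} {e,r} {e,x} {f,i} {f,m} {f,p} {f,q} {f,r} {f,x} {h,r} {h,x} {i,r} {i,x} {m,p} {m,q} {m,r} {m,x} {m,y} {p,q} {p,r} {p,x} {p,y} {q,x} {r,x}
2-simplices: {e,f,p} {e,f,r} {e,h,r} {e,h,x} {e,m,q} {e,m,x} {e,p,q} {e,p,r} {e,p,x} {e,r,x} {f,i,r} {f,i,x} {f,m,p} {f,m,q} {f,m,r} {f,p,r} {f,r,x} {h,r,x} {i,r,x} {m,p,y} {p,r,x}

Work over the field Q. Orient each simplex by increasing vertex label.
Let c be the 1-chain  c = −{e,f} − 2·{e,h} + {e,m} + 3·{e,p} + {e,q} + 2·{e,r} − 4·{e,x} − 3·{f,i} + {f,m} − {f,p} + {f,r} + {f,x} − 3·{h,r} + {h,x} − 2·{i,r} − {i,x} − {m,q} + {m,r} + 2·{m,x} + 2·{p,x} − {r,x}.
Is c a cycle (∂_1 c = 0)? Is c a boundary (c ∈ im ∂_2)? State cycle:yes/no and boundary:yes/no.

cycle:yes boundary:yes

n_0=10 n_1=28 n_2=21  [Q]
∂1: piv[ef,eh,em,ep,eq,er,ex,fi,my] rk=9  ker:fm,fp,fq,fr,fx,hr,hx,ir,ix,mp,mq,mr,mx,pq,pr,px,py,qx,rx
∂2: piv[efp,efr,ehr,ehx,emq,emx,epq,epr,epx,erx,fir,fix,fmp,fmq,fmr,frx,mpy] rk=17  ker:fpr,hrx,irx,prx
∂1c = 0
c vs im∂2: reduces to 0 ⇒ boundary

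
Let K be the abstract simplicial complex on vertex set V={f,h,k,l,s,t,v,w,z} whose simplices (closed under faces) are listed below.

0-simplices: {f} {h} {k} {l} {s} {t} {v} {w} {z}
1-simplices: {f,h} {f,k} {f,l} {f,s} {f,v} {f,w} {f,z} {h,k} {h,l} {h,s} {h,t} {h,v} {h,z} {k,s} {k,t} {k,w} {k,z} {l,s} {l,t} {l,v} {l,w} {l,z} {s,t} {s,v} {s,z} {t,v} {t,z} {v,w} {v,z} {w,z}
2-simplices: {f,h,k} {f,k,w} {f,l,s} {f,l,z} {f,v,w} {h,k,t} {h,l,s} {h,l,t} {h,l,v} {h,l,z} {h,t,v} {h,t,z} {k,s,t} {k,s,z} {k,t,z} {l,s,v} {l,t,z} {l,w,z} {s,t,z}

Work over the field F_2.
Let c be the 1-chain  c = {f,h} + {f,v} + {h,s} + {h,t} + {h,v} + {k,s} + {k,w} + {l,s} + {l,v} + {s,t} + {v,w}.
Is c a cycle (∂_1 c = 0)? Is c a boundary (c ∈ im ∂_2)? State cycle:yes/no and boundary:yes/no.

cycle:yes boundary:yes

n_0=9 n_1=30 n_2=19  [Z2]
∂1: piv[fh,fk,fl,fs,fv,fw,fz,ht] rk=8  ker:hk,hl,hs,hv,hz,ks,kt,kw,kz,ls,lt,lv,lw,lz,st,sv,sz,tv,tz,vw,vz,wz
∂2: piv[fhk,fkw,fls,flz,fvw,hkt,hls,hlt,hlv,hlz,htv,htz,kst,ksz,ktz,lsv,lwz] rk=17  ker:ltz,stz
∂1c = 0
c vs im∂2: reduces to 0 ⇒ boundary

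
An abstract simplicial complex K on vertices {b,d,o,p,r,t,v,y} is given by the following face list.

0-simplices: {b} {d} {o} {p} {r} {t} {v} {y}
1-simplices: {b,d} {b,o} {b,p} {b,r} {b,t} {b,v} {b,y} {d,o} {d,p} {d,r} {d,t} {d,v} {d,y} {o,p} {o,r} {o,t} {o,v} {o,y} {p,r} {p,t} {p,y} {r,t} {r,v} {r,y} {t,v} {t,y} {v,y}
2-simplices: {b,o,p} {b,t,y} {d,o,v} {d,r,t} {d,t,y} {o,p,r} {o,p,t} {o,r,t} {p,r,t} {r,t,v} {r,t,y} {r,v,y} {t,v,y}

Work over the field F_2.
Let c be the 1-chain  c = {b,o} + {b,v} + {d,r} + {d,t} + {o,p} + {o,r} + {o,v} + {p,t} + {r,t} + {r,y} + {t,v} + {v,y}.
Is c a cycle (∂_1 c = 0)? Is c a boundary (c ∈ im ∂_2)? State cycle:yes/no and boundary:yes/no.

cycle:yes boundary:no

n_0=8 n_1=27 n_2=13  [Z2]
∂1: piv[bd,bo,bp,br,bt,bv,by] rk=7  ker:do,dp,dr,dt,dv,dy,op,or,ot,ov,oy,pr,pt,py,rt,rv,ry,tv,ty,vy
∂2: piv[bop,bty,dov,drt,dty,opr,opt,ort,rtv,rty,rvy] rk=11  ker:prt,tvy
∂1c = 0
c vs im∂2: residual ≠ 0 ⇒ not boundary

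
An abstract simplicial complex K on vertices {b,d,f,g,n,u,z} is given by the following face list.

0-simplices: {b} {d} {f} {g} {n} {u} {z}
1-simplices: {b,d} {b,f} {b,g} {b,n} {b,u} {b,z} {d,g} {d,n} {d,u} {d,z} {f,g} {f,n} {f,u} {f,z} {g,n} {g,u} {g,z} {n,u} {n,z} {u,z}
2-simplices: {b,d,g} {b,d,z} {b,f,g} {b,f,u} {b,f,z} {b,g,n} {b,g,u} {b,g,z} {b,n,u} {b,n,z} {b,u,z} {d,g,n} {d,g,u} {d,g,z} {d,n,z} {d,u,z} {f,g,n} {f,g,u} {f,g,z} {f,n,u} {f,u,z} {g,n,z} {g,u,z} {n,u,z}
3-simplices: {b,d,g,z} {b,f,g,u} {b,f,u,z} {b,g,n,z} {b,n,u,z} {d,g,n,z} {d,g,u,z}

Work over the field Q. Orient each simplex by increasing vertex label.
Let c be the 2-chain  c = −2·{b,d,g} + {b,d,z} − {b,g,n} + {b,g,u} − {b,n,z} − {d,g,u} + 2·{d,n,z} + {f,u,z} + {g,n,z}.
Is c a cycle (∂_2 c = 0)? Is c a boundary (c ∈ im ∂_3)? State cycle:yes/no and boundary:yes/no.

cycle:no boundary:no

n_0=7 n_1=20 n_2=24 n_3=7  [Q]
∂1: piv[bd,bf,bg,bn,bu,bz] rk=6  ker:dg,dn,du,dz,fg,fn,fu,fz,gn,gu,gz,nu,nz,uz
∂2: piv[bdg,bdz,bfg,bfu,bfz,bgn,bgu,bgz,bnu,bnz,buz,dgn,dgu,fgn] rk=14  ker:dgz,dnz,duz,fgu,fgz,fnu,fuz,gnz,guz,nuz
∂3: piv[bdgz,bfgu,bfuz,bgnz,bnuz,dgnz,dguz] rk=7
∂2c = −{b,d} + 2·{b,g} − {b,u} − 3·{d,g} + 2·{d,n} + {d,u} − {d,z} + {f,u} − {f,z} − {g,z} + 2·{n,z} + {u,z}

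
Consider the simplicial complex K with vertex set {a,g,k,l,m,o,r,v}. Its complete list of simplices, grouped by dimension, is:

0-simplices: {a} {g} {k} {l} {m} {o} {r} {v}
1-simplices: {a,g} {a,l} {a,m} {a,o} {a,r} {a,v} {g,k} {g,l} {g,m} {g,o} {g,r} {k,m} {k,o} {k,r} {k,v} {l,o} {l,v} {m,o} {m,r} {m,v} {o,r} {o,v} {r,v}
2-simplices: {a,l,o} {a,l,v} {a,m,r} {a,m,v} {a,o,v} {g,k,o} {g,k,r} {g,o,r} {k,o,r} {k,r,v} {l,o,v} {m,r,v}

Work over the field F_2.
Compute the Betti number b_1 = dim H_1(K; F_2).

b_1=6

n_0=8 n_1=23 n_2=12  [Z2]
∂1: piv[ag,al,am,ao,ar,av,gk] rk=7  ker:gl,gm,go,gr,km,ko,kr,kv,lo,lv,mo,mr,mv,or,ov,rv
∂2: piv[alo,alv,amr,amv,aov,gko,gkr,gor,krv,mrv] rk=10  ker:kor,lov
b_1=(23−7)−10=6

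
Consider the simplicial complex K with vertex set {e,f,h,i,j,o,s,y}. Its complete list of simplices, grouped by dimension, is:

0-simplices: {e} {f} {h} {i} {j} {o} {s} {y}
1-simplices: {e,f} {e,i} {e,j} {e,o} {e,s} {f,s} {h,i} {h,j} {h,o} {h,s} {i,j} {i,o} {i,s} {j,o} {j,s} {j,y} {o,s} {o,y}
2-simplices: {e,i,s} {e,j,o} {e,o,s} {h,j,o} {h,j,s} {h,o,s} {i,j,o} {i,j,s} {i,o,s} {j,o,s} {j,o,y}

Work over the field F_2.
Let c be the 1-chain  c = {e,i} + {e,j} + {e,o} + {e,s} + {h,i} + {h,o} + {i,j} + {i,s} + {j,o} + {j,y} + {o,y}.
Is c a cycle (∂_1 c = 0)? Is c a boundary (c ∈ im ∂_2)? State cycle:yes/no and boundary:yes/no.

n_0=8 n_1=18 n_2=11  [Z2]
∂1: piv[ef,ei,ej,eo,es,hi,jy] rk=7  ker:fs,hj,ho,hs,ij,io,is,jo,js,os,oy
∂2: piv[eis,ejo,eos,hjo,hjs,hos,ijo,ijs,joy] rk=9  ker:ios,jos
∂1c = 0
c vs im∂2: residual ≠ 0 ⇒ not boundary

cycle:yes boundary:no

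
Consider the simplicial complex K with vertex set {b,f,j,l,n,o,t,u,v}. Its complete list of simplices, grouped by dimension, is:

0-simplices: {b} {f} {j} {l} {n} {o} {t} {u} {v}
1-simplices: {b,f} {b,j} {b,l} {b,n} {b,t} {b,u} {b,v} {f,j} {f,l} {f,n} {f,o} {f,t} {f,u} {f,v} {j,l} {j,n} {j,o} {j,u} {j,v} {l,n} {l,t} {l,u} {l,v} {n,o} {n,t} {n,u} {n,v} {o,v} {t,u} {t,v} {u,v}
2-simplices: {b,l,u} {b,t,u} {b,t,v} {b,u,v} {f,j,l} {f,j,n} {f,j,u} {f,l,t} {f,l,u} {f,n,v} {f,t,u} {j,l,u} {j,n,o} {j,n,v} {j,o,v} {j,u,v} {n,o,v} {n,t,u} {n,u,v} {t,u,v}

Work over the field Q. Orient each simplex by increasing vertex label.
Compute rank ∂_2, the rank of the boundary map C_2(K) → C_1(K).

n_0=9 n_1=31 n_2=20  [Q]
∂1: piv[bf,bj,bl,bn,bt,bu,bv,fo] rk=8  ker:fj,fl,fn,ft,fu,fv,jl,jn,jo,ju,jv,ln,lt,lu,lv,no,nt,nu,nv,ov,tu,tv,uv
∂2: piv[blu,btu,btv,buv,fjl,fjn,fju,flt,flu,fnv,ftu,jno,jnv,jov,juv,ntu,nuv] rk=17  ker:jlu,nov,tuv
rk∂_2=17

rank∂_2=17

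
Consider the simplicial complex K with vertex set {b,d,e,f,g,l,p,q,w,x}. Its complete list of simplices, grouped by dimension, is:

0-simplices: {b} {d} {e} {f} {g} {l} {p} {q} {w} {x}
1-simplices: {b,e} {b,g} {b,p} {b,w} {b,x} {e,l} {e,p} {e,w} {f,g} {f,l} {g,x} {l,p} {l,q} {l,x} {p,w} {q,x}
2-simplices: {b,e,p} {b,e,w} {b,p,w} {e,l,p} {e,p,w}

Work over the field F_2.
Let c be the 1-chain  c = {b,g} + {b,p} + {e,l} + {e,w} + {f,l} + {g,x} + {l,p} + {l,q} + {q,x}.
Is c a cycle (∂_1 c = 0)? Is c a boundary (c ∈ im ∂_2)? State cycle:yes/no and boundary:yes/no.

cycle:no boundary:no

n_0=10 n_1=16 n_2=5  [Z2]
∂1: piv[be,bg,bp,bw,bx,el,fg,lq] rk=8  ker:ep,ew,fl,gx,lp,lx,pw,qx
∂2: piv[bep,bew,bpw,elp] rk=4  ker:epw
∂1c = {f} + {w}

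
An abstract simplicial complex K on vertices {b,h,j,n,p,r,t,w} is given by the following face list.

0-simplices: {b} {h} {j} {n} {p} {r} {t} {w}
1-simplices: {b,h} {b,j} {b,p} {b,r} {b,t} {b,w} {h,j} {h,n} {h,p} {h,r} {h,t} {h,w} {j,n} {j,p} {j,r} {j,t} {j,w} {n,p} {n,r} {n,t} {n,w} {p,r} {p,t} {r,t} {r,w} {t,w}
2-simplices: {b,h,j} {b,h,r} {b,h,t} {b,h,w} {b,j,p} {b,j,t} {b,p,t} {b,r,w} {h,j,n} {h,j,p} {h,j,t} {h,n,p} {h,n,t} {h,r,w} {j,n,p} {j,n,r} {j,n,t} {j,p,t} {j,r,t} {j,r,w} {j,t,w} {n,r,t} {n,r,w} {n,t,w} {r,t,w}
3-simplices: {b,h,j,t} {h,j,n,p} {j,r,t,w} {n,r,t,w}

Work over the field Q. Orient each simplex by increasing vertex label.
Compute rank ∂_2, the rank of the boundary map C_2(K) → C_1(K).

rank∂_2=17

n_0=8 n_1=26 n_2=25 n_3=4  [Q]
∂1: piv[bh,bj,bp,br,bt,bw,hn] rk=7  ker:hj,hp,hr,ht,hw,jn,jp,jr,jt,jw,np,nr,nt,nw,pr,pt,rt,rw,tw
∂2: piv[bhj,bhr,bht,bhw,bjp,bjt,bpt,brw,hjn,hjp,hnp,hnt,jnr,jrt,jrw,jtw,nrw] rk=17  ker:hjt,hrw,jnp,jnt,jpt,nrt,ntw,rtw
∂3: piv[bhjt,hjnp,jrtw,nrtw] rk=4
rk∂_2=17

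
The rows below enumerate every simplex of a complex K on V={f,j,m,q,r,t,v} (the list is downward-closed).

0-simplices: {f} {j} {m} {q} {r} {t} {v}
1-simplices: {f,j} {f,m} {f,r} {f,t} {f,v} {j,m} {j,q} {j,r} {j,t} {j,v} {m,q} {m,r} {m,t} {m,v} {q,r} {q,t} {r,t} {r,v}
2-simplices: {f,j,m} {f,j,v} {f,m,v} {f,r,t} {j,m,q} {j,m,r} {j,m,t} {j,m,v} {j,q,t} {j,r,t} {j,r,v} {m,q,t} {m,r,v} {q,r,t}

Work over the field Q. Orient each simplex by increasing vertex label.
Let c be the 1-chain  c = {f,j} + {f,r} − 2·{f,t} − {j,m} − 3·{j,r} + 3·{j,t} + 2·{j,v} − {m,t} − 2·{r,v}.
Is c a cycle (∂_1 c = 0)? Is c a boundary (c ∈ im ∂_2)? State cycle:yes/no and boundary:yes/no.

n_0=7 n_1=18 n_2=14  [Q]
∂1: piv[fj,fm,fr,ft,fv,jq] rk=6  ker:jm,jr,jt,jv,mq,mr,mt,mv,qr,qt,rt,rv
∂2: piv[fjm,fjv,fmv,frt,jmq,jmr,jmt,jqt,jrt,jrv,qrt] rk=11  ker:jmv,mqt,mrv
∂1c = 0
c vs im∂2: residual ≠ 0 ⇒ not boundary

cycle:yes boundary:no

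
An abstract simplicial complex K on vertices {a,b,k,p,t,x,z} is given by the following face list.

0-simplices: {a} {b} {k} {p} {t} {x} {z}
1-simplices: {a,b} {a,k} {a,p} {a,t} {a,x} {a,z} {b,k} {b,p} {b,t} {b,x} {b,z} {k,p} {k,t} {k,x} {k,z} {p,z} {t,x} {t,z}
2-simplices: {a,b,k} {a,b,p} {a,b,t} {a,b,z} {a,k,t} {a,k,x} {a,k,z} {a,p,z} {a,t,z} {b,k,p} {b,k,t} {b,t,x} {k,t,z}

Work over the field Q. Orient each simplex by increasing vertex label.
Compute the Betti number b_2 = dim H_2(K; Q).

n_0=7 n_1=18 n_2=13  [Q]
∂1: piv[ab,ak,ap,at,ax,az] rk=6  ker:bk,bp,bt,bx,bz,kp,kt,kx,kz,pz,tx,tz
∂2: piv[abk,abp,abt,abz,akt,akx,akz,apz,atz,bkp,btx] rk=11  ker:bkt,ktz
b_2=(13−11)−0=2

b_2=2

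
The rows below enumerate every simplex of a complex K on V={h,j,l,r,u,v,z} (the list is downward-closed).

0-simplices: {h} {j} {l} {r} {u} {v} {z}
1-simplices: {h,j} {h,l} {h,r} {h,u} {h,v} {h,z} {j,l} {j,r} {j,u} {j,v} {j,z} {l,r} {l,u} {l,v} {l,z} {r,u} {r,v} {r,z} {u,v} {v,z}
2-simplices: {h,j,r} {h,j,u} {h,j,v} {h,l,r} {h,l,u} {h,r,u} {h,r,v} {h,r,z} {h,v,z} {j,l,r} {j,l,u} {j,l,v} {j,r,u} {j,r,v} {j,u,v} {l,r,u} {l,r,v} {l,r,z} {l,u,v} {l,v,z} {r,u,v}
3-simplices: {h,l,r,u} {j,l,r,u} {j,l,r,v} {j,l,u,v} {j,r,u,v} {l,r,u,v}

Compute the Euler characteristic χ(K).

n_0=7 n_1=20 n_2=21 n_3=6
χ=+7−20+21−6=2

χ(K)=2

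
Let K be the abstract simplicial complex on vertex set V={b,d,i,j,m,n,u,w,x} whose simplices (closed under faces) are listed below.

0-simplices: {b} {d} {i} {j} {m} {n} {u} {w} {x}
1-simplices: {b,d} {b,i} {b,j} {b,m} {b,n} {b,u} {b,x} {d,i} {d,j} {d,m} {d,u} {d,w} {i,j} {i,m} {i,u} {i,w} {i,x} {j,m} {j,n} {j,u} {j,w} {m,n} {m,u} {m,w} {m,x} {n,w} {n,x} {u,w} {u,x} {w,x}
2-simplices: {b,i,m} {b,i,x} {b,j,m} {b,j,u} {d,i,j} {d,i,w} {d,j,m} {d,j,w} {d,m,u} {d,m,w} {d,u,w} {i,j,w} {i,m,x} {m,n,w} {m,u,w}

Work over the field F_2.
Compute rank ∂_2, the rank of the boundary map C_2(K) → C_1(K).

rank∂_2=13

n_0=9 n_1=30 n_2=15  [Z2]
∂1: piv[bd,bi,bj,bm,bn,bu,bx,dw] rk=8  ker:di,dj,dm,du,ij,im,iu,iw,ix,jm,jn,ju,jw,mn,mu,mw,mx,nw,nx,uw,ux,wx
∂2: piv[bim,bix,bjm,bju,dij,diw,djm,djw,dmu,dmw,duw,imx,mnw] rk=13  ker:ijw,muw
rk∂_2=13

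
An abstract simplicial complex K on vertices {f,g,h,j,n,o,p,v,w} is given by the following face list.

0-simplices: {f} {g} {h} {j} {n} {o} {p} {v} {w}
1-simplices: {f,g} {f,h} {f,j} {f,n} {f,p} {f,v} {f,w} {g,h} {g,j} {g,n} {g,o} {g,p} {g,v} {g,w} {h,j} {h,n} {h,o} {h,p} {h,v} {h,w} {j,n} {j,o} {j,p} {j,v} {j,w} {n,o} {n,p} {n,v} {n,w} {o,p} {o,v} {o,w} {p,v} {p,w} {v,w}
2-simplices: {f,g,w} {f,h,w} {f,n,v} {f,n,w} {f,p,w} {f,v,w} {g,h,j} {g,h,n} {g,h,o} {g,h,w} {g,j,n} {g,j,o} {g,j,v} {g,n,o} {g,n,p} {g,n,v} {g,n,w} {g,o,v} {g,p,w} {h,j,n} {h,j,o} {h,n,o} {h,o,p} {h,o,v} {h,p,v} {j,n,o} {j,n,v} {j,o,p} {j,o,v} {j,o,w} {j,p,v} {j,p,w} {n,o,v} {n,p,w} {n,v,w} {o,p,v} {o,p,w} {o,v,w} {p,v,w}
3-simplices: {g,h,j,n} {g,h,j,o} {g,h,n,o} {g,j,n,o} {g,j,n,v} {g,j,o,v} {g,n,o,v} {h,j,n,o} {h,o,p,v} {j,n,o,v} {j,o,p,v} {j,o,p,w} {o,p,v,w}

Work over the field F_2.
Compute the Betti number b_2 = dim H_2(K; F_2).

b_2=2

n_0=9 n_1=35 n_2=39 n_3=13  [Z2]
∂1: piv[fg,fh,fj,fn,fp,fv,fw,go] rk=8  ker:gh,gj,gn,gp,gv,gw,hj,hn,ho,hp,hv,hw,jn,jo,jp,jv,jw,no,np,nv,nw,op,ov,ow,pv,pw,vw
∂2: piv[fgw,fhw,fnv,fnw,fpw,fvw,ghj,ghn,gho,ghw,gjn,gjo,gjv,gno,gnp,gnv,gnw,gov,gpw,hop,hov,hpv,jop,jow,jpw,ovw] rk=26  ker:hjn,hjo,hno,jno,jnv,jov,jpv,nov,npw,nvw,opv,opw,pvw
∂3: piv[ghjn,ghjo,ghno,gjno,gjnv,gjov,gnov,hopv,jopv,jopw,opvw] rk=11  ker:hjno,jnov
b_2=(39−26)−11=2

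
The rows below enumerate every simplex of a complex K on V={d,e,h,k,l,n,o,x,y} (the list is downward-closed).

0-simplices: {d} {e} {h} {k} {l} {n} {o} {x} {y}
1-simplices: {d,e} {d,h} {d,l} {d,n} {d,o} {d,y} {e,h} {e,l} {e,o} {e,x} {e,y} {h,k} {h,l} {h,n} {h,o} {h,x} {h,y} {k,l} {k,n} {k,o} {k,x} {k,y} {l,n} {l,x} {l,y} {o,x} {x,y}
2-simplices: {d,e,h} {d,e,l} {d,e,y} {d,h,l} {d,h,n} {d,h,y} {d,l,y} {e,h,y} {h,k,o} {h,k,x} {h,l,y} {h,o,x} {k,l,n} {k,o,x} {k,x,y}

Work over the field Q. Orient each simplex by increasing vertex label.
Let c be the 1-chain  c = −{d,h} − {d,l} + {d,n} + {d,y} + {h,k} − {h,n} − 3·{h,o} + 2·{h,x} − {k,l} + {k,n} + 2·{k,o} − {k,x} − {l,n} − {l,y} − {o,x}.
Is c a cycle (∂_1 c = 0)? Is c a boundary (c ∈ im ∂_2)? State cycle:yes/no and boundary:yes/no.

cycle:yes boundary:yes

n_0=9 n_1=27 n_2=15  [Q]
∂1: piv[de,dh,dl,dn,do,dy,ex,hk] rk=8  ker:eh,el,eo,ey,hl,hn,ho,hx,hy,kl,kn,ko,kx,ky,ln,lx,ly,ox,xy
∂2: piv[deh,del,dey,dhl,dhn,dhy,dly,hko,hkx,hox,kln,kxy] rk=12  ker:ehy,hly,kox
∂1c = 0
c vs im∂2: reduces to 0 ⇒ boundary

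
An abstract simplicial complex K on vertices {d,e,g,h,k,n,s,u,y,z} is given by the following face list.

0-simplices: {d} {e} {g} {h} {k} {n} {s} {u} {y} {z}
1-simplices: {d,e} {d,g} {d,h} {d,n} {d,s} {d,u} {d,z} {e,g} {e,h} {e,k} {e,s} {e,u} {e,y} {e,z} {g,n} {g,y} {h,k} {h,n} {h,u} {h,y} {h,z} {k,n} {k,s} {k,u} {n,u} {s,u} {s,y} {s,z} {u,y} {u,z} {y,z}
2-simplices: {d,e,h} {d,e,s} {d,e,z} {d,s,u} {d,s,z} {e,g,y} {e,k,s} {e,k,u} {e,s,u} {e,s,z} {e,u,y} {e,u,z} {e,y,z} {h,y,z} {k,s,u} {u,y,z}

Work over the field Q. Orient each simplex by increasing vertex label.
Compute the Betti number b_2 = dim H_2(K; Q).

b_2=3

n_0=10 n_1=31 n_2=16  [Q]
∂1: piv[de,dg,dh,dn,ds,du,dz,ek,ey] rk=9  ker:eg,eh,es,eu,ez,gn,gy,hk,hn,hu,hy,hz,kn,ks,ku,nu,su,sy,sz,uy,uz,yz
∂2: piv[deh,des,dez,dsu,dsz,egy,eks,eku,esu,euy,euz,eyz,hyz] rk=13  ker:esz,ksu,uyz
b_2=(16−13)−0=3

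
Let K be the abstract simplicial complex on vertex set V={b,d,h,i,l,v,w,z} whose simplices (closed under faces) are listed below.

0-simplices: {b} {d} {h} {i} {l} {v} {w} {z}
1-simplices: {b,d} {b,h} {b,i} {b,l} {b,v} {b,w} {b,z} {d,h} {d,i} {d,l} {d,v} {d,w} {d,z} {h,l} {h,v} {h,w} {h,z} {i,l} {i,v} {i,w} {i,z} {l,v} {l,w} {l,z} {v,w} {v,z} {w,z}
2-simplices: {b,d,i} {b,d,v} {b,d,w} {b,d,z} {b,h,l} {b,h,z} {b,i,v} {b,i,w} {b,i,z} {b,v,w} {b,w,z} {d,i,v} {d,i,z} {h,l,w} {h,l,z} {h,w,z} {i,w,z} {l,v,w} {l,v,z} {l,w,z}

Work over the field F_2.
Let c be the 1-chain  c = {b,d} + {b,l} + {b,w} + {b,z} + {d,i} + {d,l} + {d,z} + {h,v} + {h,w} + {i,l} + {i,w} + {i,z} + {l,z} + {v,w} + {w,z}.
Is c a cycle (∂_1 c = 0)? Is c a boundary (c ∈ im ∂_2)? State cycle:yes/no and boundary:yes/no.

cycle:no boundary:no

n_0=8 n_1=27 n_2=20  [Z2]
∂1: piv[bd,bh,bi,bl,bv,bw,bz] rk=7  ker:dh,di,dl,dv,dw,dz,hl,hv,hw,hz,il,iv,iw,iz,lv,lw,lz,vw,vz,wz
∂2: piv[bdi,bdv,bdw,bdz,bhl,bhz,biv,biw,biz,bvw,bwz,hlw,hlz,hwz,lvw,lvz] rk=16  ker:div,diz,iwz,lwz
∂1c = {w} + {z}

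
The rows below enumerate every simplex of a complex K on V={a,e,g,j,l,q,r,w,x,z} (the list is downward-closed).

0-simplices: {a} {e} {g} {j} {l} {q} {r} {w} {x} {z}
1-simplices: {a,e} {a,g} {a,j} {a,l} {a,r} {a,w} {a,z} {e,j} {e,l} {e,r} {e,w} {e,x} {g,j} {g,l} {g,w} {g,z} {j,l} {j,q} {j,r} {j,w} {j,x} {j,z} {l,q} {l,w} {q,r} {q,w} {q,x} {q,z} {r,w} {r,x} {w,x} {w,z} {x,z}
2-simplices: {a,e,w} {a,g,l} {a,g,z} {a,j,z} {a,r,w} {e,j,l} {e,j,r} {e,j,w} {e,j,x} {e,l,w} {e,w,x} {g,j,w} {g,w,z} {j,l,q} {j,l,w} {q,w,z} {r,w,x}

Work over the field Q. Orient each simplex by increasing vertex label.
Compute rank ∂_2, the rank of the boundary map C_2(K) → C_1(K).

rank∂_2=16

n_0=10 n_1=33 n_2=17  [Q]
∂1: piv[ae,ag,aj,al,ar,aw,az,ex,jq] rk=9  ker:ej,el,er,ew,gj,gl,gw,gz,jl,jr,jw,jx,jz,lq,lw,qr,qw,qx,qz,rw,rx,wx,wz,xz
∂2: piv[aew,agl,agz,ajz,arw,ejl,ejr,ejw,ejx,elw,ewx,gjw,gwz,jlq,qwz,rwx] rk=16  ker:jlw
rk∂_2=16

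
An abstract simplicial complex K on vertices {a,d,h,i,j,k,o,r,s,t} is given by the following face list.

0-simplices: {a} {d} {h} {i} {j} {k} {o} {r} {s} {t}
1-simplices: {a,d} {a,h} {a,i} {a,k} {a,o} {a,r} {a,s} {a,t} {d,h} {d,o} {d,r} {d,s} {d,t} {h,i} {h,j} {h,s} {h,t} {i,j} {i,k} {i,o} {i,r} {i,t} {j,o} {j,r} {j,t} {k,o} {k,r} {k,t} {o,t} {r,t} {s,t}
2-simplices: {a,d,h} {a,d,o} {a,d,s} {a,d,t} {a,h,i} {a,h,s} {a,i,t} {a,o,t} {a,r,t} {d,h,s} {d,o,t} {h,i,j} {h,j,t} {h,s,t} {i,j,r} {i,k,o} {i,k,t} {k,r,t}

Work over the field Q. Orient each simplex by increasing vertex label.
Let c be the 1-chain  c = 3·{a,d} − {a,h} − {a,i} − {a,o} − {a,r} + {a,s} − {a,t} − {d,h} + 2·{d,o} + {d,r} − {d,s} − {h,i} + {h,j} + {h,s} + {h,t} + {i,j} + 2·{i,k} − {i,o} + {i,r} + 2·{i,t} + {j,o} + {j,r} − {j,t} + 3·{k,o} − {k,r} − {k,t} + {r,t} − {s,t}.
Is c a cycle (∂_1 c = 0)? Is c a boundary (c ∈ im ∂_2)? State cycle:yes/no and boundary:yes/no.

cycle:no boundary:no

n_0=10 n_1=31 n_2=18  [Q]
∂1: piv[ad,ah,ai,ak,ao,ar,as,at,hj] rk=9  ker:dh,do,dr,ds,dt,hi,hs,ht,ij,ik,io,ir,it,jo,jr,jt,ko,kr,kt,ot,rt,st
∂2: piv[adh,ado,ads,adt,ahi,ahs,ait,aot,art,hij,hjt,hst,ijr,iko,ikt,krt] rk=16  ker:dhs,dot
∂1c = {a} + 2·{d} − 4·{h} − 7·{i} + {j} + {k} + 4·{o} + 2·{s}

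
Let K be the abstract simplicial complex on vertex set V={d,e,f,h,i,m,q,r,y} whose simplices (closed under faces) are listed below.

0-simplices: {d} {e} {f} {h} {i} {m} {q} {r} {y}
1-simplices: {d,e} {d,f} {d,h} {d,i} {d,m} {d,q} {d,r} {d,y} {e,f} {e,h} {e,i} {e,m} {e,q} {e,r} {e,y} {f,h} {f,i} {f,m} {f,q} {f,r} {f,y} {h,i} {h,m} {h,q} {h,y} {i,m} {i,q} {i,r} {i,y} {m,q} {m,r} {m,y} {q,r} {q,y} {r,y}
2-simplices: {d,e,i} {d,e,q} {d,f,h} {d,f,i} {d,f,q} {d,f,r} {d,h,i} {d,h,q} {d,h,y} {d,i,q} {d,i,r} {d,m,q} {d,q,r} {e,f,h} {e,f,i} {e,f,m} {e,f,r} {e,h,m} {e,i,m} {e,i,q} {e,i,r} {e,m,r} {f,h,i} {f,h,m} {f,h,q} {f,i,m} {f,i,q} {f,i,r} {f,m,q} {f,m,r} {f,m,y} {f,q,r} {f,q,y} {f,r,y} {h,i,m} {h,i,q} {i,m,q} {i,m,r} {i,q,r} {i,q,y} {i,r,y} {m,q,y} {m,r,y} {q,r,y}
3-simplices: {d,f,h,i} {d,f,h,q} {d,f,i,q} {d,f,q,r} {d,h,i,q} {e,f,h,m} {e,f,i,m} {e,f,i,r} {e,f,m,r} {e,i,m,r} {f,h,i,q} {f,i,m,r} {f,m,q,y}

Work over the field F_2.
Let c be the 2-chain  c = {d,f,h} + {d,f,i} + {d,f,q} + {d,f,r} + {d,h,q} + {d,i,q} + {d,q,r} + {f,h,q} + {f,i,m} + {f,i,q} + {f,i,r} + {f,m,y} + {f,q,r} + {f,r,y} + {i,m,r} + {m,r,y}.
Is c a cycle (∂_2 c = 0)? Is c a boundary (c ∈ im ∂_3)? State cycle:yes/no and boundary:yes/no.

n_0=9 n_1=35 n_2=44 n_3=13  [Z2]
∂1: piv[de,df,dh,di,dm,dq,dr,dy] rk=8  ker:ef,eh,ei,em,eq,er,ey,fh,fi,fm,fq,fr,fy,hi,hm,hq,hy,im,iq,ir,iy,mq,mr,my,qr,qy,ry
∂2: piv[dei,deq,dfh,dfi,dfq,dfr,dhi,dhq,dhy,diq,dir,dmq,dqr,efh,efi,efm,efr,ehm,eim,emr,fmq,fmy,fqy,fry,iqy] rk=25  ker:eiq,eir,fhi,fhm,fhq,fim,fiq,fir,fmr,fqr,him,hiq,imq,imr,iqr,iry,mqy,mry,qry
∂3: piv[dfhi,dfhq,dfiq,dfqr,dhiq,efhm,efim,efir,efmr,eimr,fmqy] rk=11  ker:fhiq,fimr
∂2c = 0
c vs im∂3: residual ≠ 0 ⇒ not boundary

cycle:yes boundary:no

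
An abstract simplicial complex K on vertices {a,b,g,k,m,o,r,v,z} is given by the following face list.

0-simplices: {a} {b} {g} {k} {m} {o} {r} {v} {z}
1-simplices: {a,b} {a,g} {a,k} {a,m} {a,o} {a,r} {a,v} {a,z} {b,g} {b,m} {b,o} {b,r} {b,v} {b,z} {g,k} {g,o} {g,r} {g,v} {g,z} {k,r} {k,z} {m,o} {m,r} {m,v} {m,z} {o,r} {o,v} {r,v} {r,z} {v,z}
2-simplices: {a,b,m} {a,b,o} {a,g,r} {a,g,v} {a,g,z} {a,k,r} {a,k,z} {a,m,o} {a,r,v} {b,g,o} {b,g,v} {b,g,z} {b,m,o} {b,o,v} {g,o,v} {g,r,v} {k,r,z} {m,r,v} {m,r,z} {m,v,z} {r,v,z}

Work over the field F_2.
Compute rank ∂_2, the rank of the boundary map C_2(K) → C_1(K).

rank∂_2=17

n_0=9 n_1=30 n_2=21  [Z2]
∂1: piv[ab,ag,ak,am,ao,ar,av,az] rk=8  ker:bg,bm,bo,br,bv,bz,gk,go,gr,gv,gz,kr,kz,mo,mr,mv,mz,or,ov,rv,rz,vz
∂2: piv[abm,abo,agr,agv,agz,akr,akz,amo,arv,bgo,bgv,bgz,bov,krz,mrv,mrz,mvz] rk=17  ker:bmo,gov,grv,rvz
rk∂_2=17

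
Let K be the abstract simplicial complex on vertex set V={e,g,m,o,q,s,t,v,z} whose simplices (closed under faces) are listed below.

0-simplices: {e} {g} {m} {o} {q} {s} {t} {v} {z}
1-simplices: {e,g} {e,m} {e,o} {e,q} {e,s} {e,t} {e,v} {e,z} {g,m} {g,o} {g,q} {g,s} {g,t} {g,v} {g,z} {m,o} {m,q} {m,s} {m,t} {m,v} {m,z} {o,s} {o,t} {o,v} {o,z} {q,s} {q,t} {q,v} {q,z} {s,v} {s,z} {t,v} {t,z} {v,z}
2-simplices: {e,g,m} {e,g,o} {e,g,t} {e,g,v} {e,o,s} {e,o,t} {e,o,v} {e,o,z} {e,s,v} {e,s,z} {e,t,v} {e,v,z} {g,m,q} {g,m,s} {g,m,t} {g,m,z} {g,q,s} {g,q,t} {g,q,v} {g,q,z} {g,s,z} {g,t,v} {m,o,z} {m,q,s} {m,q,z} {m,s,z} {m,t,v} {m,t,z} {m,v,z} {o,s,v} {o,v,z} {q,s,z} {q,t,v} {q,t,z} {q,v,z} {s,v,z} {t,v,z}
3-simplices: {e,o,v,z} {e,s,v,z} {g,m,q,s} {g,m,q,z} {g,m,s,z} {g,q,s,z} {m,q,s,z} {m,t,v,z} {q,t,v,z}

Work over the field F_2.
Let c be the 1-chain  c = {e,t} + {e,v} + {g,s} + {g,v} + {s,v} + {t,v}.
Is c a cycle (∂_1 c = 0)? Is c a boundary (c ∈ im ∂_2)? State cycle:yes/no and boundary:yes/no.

cycle:yes boundary:yes

n_0=9 n_1=34 n_2=37 n_3=9  [Z2]
∂1: piv[eg,em,eo,eq,es,et,ev,ez] rk=8  ker:gm,go,gq,gs,gt,gv,gz,mo,mq,ms,mt,mv,mz,os,ot,ov,oz,qs,qt,qv,qz,sv,sz,tv,tz,vz
∂2: piv[egm,ego,egt,egv,eos,eot,eov,eoz,esv,esz,etv,evz,gmq,gms,gmt,gmz,gqs,gqt,gqv,gqz,gsz,moz,mtv,mtz,mvz] rk=25  ker:gtv,mqs,mqz,msz,osv,ovz,qsz,qtv,qtz,qvz,svz,tvz
∂3: piv[eovz,esvz,gmqs,gmqz,gmsz,gqsz,mtvz,qtvz] rk=8  ker:mqsz
∂1c = 0
c vs im∂2: reduces to 0 ⇒ boundary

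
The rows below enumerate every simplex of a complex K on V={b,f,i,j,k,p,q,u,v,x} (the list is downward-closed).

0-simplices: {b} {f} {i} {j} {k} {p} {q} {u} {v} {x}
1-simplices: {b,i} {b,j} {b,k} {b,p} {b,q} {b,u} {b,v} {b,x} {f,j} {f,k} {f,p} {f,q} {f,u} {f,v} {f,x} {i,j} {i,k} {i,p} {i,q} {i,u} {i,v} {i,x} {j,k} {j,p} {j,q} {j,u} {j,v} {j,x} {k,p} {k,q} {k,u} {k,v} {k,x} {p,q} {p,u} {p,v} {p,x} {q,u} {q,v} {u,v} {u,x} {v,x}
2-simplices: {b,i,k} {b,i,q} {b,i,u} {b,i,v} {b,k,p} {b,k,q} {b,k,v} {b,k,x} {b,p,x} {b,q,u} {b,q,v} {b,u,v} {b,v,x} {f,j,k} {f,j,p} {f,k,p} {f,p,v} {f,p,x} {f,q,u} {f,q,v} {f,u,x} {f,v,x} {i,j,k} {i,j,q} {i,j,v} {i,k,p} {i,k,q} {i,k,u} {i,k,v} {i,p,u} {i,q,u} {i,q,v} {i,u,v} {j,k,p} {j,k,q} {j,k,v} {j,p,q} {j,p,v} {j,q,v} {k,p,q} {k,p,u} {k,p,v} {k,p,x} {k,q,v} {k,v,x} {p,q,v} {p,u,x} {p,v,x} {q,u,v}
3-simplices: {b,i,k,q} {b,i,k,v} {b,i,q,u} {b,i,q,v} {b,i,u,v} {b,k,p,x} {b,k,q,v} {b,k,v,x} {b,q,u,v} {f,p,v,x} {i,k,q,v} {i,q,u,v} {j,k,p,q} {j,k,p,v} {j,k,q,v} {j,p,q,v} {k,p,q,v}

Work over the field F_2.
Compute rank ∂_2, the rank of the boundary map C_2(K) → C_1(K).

rank∂_2=29

n_0=10 n_1=42 n_2=49 n_3=17  [Z2]
∂1: piv[bi,bj,bk,bp,bq,bu,bv,bx,fj] rk=9  ker:fk,fp,fq,fu,fv,fx,ij,ik,ip,iq,iu,iv,ix,jk,jp,jq,ju,jv,jx,kp,kq,ku,kv,kx,pq,pu,pv,px,qu,qv,uv,ux,vx
∂2: piv[bik,biq,biu,biv,bkp,bkq,bkv,bkx,bpx,bqu,bqv,buv,bvx,fjk,fjp,fkp,fpv,fpx,fqu,fqv,fux,fvx,ijk,ijq,ijv,ikp,iku,ipu,jpq] rk=29  ker:ikq,ikv,iqu,iqv,iuv,jkp,jkq,jkv,jpv,jqv,kpq,kpu,kpv,kpx,kqv,kvx,pqv,pux,pvx,quv
∂3: piv[bikq,bikv,biqu,biqv,biuv,bkpx,bkqv,bkvx,bquv,fpvx,jkpq,jkpv,jkqv,jpqv] rk=14  ker:ikqv,iquv,kpqv
rk∂_2=29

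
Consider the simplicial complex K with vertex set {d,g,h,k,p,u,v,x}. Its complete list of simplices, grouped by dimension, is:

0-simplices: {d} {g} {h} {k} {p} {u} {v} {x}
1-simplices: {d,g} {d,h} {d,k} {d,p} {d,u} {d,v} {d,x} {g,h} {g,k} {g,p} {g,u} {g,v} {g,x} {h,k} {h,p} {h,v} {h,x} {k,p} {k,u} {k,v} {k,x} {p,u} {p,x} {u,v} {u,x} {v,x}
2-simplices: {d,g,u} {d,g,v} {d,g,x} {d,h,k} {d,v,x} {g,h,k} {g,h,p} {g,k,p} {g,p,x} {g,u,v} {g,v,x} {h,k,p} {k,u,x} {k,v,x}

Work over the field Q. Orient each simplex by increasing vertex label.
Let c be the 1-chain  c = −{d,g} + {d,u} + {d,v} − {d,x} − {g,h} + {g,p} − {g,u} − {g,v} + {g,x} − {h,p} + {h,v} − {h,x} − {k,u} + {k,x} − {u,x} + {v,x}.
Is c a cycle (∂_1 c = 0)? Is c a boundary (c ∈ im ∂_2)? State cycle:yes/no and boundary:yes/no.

n_0=8 n_1=26 n_2=14  [Q]
∂1: piv[dg,dh,dk,dp,du,dv,dx] rk=7  ker:gh,gk,gp,gu,gv,gx,hk,hp,hv,hx,kp,ku,kv,kx,pu,px,uv,ux,vx
∂2: piv[dgu,dgv,dgx,dhk,dvx,ghk,ghp,gkp,gpx,guv,kux,kvx] rk=12  ker:gvx,hkp
∂1c = 0
c vs im∂2: residual ≠ 0 ⇒ not boundary

cycle:yes boundary:no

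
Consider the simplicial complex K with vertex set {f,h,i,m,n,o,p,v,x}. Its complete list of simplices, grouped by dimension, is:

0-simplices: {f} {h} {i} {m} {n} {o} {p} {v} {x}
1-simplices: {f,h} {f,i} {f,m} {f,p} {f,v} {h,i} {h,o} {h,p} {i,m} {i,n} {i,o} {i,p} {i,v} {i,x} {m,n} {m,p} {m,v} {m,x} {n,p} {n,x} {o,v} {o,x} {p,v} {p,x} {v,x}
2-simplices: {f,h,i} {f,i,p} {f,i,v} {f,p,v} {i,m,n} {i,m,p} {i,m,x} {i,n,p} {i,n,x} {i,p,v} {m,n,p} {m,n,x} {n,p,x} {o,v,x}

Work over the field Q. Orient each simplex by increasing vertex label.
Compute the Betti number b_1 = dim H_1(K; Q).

b_1=6

n_0=9 n_1=25 n_2=14  [Q]
∂1: piv[fh,fi,fm,fp,fv,ho,in,ix] rk=8  ker:hi,hp,im,io,ip,iv,mn,mp,mv,mx,np,nx,ov,ox,pv,px,vx
∂2: piv[fhi,fip,fiv,fpv,imn,imp,imx,inp,inx,npx,ovx] rk=11  ker:ipv,mnp,mnx
b_1=(25−8)−11=6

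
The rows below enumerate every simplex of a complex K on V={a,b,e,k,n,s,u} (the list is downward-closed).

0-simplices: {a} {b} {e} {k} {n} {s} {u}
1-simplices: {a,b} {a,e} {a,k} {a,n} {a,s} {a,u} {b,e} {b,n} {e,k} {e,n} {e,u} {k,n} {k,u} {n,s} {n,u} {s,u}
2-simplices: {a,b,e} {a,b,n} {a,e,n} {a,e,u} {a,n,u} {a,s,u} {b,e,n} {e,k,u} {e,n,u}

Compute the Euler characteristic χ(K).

χ(K)=0

n_0=7 n_1=16 n_2=9
χ=+7−16+9=0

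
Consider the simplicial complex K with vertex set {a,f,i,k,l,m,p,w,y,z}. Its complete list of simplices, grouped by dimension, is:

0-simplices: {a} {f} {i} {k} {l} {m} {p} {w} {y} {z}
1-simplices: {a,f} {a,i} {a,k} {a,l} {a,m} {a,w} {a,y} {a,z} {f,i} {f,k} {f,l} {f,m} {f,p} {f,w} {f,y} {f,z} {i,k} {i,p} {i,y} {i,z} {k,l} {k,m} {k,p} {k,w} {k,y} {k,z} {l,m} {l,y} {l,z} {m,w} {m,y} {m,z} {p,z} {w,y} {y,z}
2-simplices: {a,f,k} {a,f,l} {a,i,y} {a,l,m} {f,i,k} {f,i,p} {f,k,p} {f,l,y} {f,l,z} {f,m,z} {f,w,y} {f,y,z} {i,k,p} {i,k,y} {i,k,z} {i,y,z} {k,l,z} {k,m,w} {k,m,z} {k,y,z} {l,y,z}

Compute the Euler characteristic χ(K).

χ(K)=-4

n_0=10 n_1=35 n_2=21
χ=+10−35+21=-4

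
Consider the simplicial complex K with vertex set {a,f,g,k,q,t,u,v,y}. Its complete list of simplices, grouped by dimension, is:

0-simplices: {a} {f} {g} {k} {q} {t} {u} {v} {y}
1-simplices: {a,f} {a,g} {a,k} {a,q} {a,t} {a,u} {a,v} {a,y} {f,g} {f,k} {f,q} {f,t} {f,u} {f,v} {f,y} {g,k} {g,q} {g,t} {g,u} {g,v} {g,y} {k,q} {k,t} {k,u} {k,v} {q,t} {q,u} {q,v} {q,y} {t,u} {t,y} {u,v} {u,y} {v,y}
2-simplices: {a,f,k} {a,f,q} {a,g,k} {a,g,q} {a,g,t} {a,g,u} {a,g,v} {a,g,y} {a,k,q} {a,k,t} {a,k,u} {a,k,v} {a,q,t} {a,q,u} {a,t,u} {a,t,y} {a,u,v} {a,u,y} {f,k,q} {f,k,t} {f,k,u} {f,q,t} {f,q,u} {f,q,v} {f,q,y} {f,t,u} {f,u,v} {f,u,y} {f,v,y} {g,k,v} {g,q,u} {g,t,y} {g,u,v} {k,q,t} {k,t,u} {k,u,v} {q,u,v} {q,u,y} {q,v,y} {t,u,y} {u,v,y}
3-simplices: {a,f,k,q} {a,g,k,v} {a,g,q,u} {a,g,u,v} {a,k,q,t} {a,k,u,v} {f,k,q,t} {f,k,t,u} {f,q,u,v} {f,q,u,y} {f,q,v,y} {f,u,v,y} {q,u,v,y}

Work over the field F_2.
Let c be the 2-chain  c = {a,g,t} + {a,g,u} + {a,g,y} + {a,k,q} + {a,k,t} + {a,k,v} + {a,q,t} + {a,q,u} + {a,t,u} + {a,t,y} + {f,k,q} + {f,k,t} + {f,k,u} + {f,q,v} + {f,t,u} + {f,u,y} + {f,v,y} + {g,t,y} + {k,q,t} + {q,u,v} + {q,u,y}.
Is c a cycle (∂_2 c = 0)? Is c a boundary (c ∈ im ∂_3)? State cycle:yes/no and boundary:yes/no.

n_0=9 n_1=34 n_2=41 n_3=13  [Z2]
∂1: piv[af,ag,ak,aq,at,au,av,ay] rk=8  ker:fg,fk,fq,ft,fu,fv,fy,gk,gq,gt,gu,gv,gy,kq,kt,ku,kv,qt,qu,qv,qy,tu,ty,uv,uy,vy
∂2: piv[afk,afq,agk,agq,agt,agu,agv,agy,akq,akt,aku,akv,aqt,aqu,atu,aty,auv,auy,fkt,fku,fqv,fqy,fuv,fuy,fvy] rk=25  ker:fkq,fqt,fqu,ftu,gkv,gqu,gty,guv,kqt,ktu,kuv,quv,quy,qvy,tuy,uvy
∂3: piv[afkq,agkv,agqu,aguv,akqt,akuv,fkqt,fktu,fquv,fquy,fqvy,fuvy] rk=12  ker:quvy
∂2c = {a,g} + {a,k} + {a,q} + {a,t} + {a,u} + {a,v} + {f,k} + {f,u} + {g,u} + {k,q} + {k,t} + {k,u} + {k,v} + {q,u} + {q,y} + {u,v} + {v,y}

cycle:no boundary:no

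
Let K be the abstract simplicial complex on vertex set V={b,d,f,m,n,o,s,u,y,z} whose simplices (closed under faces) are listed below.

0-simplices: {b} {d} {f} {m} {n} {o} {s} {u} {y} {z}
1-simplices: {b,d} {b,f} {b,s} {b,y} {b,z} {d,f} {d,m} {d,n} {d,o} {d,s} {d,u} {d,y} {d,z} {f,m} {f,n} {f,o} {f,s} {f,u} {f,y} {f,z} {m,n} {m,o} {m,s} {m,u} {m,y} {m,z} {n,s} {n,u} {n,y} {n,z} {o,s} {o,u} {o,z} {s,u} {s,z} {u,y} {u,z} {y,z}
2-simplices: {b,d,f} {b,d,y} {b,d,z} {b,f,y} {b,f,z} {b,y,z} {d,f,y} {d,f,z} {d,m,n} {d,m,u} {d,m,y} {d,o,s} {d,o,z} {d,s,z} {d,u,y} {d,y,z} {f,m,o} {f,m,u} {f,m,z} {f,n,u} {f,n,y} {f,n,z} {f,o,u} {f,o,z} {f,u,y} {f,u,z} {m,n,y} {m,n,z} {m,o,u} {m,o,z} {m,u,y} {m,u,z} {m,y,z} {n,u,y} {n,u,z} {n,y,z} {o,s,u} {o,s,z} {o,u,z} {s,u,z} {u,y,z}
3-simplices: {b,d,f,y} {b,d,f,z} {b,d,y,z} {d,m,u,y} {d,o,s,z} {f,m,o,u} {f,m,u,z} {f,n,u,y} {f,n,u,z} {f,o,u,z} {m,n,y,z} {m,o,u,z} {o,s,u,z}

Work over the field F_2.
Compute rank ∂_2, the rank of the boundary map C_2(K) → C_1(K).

rank∂_2=25

n_0=10 n_1=38 n_2=41 n_3=13  [Z2]
∂1: piv[bd,bf,bs,by,bz,dm,dn,do,du] rk=9  ker:df,ds,dy,dz,fm,fn,fo,fs,fu,fy,fz,mn,mo,ms,mu,my,mz,ns,nu,ny,nz,os,ou,oz,su,sz,uy,uz,yz
∂2: piv[bdf,bdy,bdz,bfy,bfz,byz,dmn,dmu,dmy,dos,doz,dsz,duy,fmo,fmu,fmz,fnu,fny,fnz,fou,foz,fuy,fuz,mny,osu] rk=25  ker:dfy,dfz,dyz,mnz,mou,moz,muy,muz,myz,nuy,nuz,nyz,osz,ouz,suz,uyz
∂3: piv[bdfy,bdfz,bdyz,dmuy,dosz,fmou,fmuz,fnuy,fnuz,fouz,mnyz,mouz,osuz] rk=13
rk∂_2=25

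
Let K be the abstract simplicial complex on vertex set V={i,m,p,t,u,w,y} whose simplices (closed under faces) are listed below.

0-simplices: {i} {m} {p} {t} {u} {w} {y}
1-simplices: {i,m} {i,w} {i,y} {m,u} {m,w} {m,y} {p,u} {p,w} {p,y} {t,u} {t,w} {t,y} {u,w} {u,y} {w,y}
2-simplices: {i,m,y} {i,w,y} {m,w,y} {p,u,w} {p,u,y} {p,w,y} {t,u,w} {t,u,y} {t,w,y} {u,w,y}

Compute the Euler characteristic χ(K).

χ(K)=2

n_0=7 n_1=15 n_2=10
χ=+7−15+10=2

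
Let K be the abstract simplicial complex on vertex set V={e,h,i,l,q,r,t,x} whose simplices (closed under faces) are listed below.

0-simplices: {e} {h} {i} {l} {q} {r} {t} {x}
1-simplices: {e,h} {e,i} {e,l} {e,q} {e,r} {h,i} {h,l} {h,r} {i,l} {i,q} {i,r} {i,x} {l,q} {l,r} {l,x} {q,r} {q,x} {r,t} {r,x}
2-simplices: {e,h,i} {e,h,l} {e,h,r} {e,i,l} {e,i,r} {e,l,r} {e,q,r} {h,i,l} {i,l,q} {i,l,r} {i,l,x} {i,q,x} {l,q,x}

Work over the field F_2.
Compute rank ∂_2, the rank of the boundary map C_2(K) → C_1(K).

n_0=8 n_1=19 n_2=13  [Z2]
∂1: piv[eh,ei,el,eq,er,ix,rt] rk=7  ker:hi,hl,hr,il,iq,ir,lq,lr,lx,qr,qx,rx
∂2: piv[ehi,ehl,ehr,eil,eir,elr,eqr,ilq,ilx,iqx] rk=10  ker:hil,ilr,lqx
rk∂_2=10

rank∂_2=10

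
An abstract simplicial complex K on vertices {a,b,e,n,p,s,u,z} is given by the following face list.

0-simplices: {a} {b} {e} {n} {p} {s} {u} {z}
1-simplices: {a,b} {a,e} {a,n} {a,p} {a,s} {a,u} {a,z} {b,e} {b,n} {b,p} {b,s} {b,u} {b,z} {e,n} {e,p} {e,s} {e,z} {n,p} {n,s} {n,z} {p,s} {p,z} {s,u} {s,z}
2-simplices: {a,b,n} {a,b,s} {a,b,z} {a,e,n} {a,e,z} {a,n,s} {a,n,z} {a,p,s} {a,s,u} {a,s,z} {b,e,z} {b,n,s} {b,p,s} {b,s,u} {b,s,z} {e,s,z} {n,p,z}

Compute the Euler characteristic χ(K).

n_0=8 n_1=24 n_2=17
χ=+8−24+17=1

χ(K)=1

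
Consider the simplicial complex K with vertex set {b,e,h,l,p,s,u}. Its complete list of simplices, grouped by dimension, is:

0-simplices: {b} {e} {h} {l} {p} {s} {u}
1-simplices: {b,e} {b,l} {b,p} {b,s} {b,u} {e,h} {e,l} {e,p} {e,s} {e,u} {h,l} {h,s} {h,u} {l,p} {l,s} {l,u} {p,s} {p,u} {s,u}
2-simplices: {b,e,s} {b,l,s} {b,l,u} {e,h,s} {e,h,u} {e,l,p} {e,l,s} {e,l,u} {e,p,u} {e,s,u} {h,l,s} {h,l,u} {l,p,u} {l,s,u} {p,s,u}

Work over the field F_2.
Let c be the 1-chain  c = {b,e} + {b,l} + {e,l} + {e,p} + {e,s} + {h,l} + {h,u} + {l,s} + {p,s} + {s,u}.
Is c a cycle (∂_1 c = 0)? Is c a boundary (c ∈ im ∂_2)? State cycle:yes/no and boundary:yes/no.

n_0=7 n_1=19 n_2=15  [Z2]
∂1: piv[be,bl,bp,bs,bu,eh] rk=6  ker:el,ep,es,eu,hl,hs,hu,lp,ls,lu,ps,pu,su
∂2: piv[bes,bls,blu,ehs,ehu,elp,els,elu,epu,esu,hls,psu] rk=12  ker:hlu,lpu,lsu
∂1c = 0
c vs im∂2: reduces to 0 ⇒ boundary

cycle:yes boundary:yes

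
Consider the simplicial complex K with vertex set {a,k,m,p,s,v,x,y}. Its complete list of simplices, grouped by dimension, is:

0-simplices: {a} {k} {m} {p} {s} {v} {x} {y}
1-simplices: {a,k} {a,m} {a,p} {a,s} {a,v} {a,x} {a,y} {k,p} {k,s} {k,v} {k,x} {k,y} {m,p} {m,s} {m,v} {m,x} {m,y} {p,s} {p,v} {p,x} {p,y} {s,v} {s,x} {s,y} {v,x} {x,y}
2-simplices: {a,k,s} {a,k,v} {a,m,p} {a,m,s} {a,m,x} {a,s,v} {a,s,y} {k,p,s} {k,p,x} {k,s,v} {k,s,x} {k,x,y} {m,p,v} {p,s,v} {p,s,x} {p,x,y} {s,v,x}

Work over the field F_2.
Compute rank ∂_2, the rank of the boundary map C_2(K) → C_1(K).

n_0=8 n_1=26 n_2=17  [Z2]
∂1: piv[ak,am,ap,as,av,ax,ay] rk=7  ker:kp,ks,kv,kx,ky,mp,ms,mv,mx,my,ps,pv,px,py,sv,sx,sy,vx,xy
∂2: piv[aks,akv,amp,ams,amx,asv,asy,kps,kpx,ksx,kxy,mpv,psv,pxy,svx] rk=15  ker:ksv,psx
rk∂_2=15

rank∂_2=15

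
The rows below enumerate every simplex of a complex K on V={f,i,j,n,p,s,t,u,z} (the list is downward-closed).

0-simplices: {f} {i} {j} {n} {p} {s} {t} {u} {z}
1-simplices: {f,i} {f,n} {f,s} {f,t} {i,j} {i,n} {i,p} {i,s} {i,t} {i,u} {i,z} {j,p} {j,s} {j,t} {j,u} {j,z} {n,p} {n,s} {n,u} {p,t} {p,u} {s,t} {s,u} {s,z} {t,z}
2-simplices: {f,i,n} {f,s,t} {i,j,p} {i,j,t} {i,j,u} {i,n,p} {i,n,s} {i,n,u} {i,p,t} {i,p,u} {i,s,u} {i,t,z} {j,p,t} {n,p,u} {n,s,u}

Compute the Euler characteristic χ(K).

n_0=9 n_1=25 n_2=15
χ=+9−25+15=-1

χ(K)=-1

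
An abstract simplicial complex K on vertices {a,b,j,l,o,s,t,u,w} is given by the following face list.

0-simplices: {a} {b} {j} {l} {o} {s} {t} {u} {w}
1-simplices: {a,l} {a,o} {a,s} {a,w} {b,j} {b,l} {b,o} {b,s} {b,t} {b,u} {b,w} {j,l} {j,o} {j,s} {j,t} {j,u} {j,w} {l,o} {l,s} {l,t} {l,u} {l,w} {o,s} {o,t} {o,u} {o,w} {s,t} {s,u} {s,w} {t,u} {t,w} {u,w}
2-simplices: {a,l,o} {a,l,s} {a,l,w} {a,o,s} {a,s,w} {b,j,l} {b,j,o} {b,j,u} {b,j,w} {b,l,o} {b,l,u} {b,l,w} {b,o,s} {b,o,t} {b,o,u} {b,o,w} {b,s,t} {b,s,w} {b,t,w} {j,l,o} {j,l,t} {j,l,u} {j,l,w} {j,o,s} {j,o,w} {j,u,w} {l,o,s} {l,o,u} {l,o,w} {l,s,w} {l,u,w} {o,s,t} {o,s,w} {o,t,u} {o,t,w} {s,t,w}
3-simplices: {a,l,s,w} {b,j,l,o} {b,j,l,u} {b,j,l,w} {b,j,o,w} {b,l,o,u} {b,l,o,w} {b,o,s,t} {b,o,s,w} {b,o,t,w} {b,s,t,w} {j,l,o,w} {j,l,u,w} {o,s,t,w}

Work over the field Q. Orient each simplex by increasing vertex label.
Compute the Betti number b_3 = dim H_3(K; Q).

b_3=2

n_0=9 n_1=32 n_2=36 n_3=14  [Q]
∂1: piv[al,ao,as,aw,bj,bl,bt,bu] rk=8  ker:bo,bs,bw,jl,jo,js,jt,ju,jw,lo,ls,lt,lu,lw,os,ot,ou,ow,st,su,sw,tu,tw,uw
∂2: piv[alo,als,alw,aos,asw,bjl,bjo,bju,bjw,blo,blu,blw,bos,bot,bou,bow,bst,btw,jlt,jos,juw,otu] rk=22  ker:bsw,jlo,jlu,jlw,jow,los,lou,low,lsw,luw,ost,osw,otw,stw
∂3: piv[alsw,bjlo,bjlu,bjlw,bjow,blou,blow,bost,bosw,botw,bstw,jluw] rk=12  ker:jlow,ostw
b_3=(14−12)−0=2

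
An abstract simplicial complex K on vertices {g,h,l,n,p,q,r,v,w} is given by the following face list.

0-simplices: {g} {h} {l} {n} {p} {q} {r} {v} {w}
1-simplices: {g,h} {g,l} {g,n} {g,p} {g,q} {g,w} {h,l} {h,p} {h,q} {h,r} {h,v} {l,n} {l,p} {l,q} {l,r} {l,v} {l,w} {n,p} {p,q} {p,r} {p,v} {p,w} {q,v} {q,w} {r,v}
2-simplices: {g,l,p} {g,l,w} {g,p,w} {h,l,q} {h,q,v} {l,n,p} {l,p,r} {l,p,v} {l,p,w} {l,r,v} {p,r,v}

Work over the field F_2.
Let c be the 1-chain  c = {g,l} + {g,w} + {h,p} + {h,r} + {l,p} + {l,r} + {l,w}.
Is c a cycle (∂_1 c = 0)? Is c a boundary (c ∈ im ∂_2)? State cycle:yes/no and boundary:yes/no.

cycle:yes boundary:no

n_0=9 n_1=25 n_2=11  [Z2]
∂1: piv[gh,gl,gn,gp,gq,gw,hr,hv] rk=8  ker:hl,hp,hq,ln,lp,lq,lr,lv,lw,np,pq,pr,pv,pw,qv,qw,rv
∂2: piv[glp,glw,gpw,hlq,hqv,lnp,lpr,lpv,lrv] rk=9  ker:lpw,prv
∂1c = 0
c vs im∂2: residual ≠ 0 ⇒ not boundary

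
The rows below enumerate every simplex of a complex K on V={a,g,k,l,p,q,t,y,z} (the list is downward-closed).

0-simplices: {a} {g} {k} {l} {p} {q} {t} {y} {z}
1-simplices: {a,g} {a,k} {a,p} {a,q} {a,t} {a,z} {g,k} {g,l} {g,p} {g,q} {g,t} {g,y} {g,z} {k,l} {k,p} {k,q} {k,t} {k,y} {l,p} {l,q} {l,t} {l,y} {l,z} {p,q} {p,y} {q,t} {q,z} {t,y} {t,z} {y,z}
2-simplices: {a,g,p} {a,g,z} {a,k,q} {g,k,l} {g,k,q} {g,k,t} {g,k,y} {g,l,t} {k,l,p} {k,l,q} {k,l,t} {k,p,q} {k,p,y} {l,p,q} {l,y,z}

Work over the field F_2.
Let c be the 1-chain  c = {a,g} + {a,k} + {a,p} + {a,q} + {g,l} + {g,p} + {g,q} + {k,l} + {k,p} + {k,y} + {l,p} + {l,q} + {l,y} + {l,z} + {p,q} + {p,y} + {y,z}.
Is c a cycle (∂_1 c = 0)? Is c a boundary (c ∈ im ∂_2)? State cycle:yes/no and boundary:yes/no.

n_0=9 n_1=30 n_2=15  [Z2]
∂1: piv[ag,ak,ap,aq,at,az,gl,gy] rk=8  ker:gk,gp,gq,gt,gz,kl,kp,kq,kt,ky,lp,lq,lt,ly,lz,pq,py,qt,qz,ty,tz,yz
∂2: piv[agp,agz,akq,gkl,gkq,gkt,gky,glt,klp,klq,kpq,kpy,lyz] rk=13  ker:klt,lpq
∂1c = 0
c vs im∂2: reduces to 0 ⇒ boundary

cycle:yes boundary:yes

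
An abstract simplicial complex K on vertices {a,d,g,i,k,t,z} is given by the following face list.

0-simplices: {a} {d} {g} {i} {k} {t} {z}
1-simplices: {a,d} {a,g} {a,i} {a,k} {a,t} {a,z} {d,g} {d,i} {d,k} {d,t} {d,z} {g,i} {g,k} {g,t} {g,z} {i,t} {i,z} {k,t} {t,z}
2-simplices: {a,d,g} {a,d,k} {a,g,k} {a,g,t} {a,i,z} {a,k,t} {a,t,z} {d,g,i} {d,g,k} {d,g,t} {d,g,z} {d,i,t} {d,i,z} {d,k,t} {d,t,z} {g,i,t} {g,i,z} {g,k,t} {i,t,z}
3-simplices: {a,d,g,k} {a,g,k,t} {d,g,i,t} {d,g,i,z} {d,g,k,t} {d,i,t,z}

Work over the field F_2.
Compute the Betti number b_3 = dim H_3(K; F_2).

n_0=7 n_1=19 n_2=19 n_3=6  [Z2]
∂1: piv[ad,ag,ai,ak,at,az] rk=6  ker:dg,di,dk,dt,dz,gi,gk,gt,gz,it,iz,kt,tz
∂2: piv[adg,adk,agk,agt,aiz,akt,atz,dgi,dgt,dgz,dit,diz,dtz] rk=13  ker:dgk,dkt,git,giz,gkt,itz
∂3: piv[adgk,agkt,dgit,dgiz,dgkt,ditz] rk=6
b_3=(6−6)−0=0

b_3=0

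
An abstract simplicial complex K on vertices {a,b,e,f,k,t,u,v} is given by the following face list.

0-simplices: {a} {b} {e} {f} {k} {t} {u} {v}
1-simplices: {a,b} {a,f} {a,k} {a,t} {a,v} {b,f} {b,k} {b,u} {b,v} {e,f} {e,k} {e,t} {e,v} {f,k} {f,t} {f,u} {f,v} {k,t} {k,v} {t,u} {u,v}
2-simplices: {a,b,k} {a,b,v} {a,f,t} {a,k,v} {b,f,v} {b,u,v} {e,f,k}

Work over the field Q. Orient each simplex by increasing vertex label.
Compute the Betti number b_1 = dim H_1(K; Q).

n_0=8 n_1=21 n_2=7  [Q]
∂1: piv[ab,af,ak,at,av,bu,ef] rk=7  ker:bf,bk,bv,ek,et,ev,fk,ft,fu,fv,kt,kv,tu,uv
∂2: piv[abk,abv,aft,akv,bfv,buv,efk] rk=7
b_1=(21−7)−7=7

b_1=7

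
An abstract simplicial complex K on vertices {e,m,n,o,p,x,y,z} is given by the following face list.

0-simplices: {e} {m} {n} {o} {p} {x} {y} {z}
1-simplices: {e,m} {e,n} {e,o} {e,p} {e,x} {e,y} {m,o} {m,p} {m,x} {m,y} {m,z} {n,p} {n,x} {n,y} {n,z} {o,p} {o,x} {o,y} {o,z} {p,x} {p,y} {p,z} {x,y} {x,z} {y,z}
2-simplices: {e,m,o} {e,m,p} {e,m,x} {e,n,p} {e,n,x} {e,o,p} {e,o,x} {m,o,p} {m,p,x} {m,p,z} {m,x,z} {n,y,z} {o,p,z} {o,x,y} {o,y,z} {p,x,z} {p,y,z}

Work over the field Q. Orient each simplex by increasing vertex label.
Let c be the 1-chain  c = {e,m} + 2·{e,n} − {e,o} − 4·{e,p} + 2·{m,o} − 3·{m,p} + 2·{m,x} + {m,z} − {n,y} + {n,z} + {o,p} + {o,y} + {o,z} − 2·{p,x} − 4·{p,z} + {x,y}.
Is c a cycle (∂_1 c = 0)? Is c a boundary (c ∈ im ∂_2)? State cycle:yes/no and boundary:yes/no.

n_0=8 n_1=25 n_2=17  [Q]
∂1: piv[em,en,eo,ep,ex,ey,mz] rk=7  ker:mo,mp,mx,my,np,nx,ny,nz,op,ox,oy,oz,px,py,pz,xy,xz,yz
∂2: piv[emo,emp,emx,enp,enx,eop,eox,mpx,mpz,mxz,nyz,opz,oxy,oyz,pyz] rk=15  ker:mop,pxz
∂1c = 2·{e} − {m} + 2·{n} − 2·{o} − {x} + {y} − {z}

cycle:no boundary:no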